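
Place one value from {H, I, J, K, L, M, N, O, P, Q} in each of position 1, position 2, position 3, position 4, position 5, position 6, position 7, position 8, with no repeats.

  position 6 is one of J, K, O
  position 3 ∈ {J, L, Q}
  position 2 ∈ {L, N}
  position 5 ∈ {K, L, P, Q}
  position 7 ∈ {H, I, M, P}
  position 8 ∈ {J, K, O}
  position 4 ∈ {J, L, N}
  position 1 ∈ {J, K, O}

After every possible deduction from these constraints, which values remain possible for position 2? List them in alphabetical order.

position 1, position 6, position 8 between them cover only {J, K, O} — a naked triple. Remove those values from position 3, position 4, position 5.
The 2 variables position 2 and position 4 are confined to {L, N}, which locks those values in; drop them from position 3, position 5.
position 3 must be Q (only option left). Strike Q from position 5.
That leaves position 5 = P. Remove P from position 7.
No further eliminations apply; position 2 can still be any of L, N.

L, N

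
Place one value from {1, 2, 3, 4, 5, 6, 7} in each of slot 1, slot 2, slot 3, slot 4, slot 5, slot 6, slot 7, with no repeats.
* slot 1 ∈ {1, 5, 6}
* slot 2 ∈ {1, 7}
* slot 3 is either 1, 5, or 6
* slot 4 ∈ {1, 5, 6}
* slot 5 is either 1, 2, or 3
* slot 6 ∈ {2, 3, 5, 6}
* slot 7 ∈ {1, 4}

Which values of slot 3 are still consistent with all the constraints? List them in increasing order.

The 7 variables together cover exactly {1, 2, 3, 4, 5, 6, 7} — 7 values for 7 variables — and 4 appears only in slot 7's list, so slot 7 = 4.
Among the 6 still-open variables, 7 fits only slot 2 (and all 6 values in {1, 2, 3, 5, 6, 7} must be used), so slot 2 = 7.
slot 1, slot 3, slot 4 between them cover only {1, 5, 6} — a naked triple. Remove those values from slot 5, slot 6.
No further eliminations apply; slot 3 can still be any of 1, 5, 6.

1, 5, 6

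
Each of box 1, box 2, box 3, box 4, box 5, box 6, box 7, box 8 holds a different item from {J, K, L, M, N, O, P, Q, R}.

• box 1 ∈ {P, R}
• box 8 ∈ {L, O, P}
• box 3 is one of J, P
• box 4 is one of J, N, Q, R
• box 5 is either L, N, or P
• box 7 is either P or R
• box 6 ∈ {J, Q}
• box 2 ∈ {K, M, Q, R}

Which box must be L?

box 5

The 2 variables box 1 and box 7 are confined to {P, R}, which locks those values in; drop them from box 2, box 3, box 4, box 5, box 8.
box 3 has just one choice, so box 3 = J. So box 4, box 6 can't be J.
box 6's domain is down to {Q}, so box 6 = Q. So box 2, box 4 can't be Q.
box 4 has just one choice, so box 4 = N. Strike N from box 5.
So L goes to box 5.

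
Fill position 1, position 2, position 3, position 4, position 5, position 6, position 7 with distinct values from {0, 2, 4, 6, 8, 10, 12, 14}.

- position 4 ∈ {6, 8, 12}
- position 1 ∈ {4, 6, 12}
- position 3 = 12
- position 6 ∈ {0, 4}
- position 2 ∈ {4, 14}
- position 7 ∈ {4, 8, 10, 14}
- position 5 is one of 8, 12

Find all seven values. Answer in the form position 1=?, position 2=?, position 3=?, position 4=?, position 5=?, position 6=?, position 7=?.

position 3 must be 12 (only option left). Strike 12 from position 1, position 4, position 5.
position 5 has just one choice, so position 5 = 8. Strike 8 from position 4, position 7.
position 4's domain is down to {6}, so position 4 = 6. Remove 6 from position 1.
position 1's domain is down to {4}, so position 1 = 4. So position 2, position 6, position 7 can't be 4.
position 2's domain is down to {14}, so position 2 = 14. Remove 14 from position 7.
position 6 must be 0 (only option left).
position 7's domain is down to {10}, so position 7 = 10.

position 1=4, position 2=14, position 3=12, position 4=6, position 5=8, position 6=0, position 7=10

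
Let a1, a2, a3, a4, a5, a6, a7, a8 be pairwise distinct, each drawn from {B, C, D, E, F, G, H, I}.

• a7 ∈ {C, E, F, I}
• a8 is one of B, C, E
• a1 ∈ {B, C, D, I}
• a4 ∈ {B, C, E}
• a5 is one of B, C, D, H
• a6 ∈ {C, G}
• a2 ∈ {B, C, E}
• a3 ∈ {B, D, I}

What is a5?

The 8 variables draw from only 8 values {B, C, D, E, F, G, H, I}, so each is used; only a7 can be F, hence a7 = F.
Among the 7 still-open variables, G fits only a6 (and all 7 values in {B, C, D, E, G, H, I} must be used), so a6 = G.
Among the 6 still-open variables, H fits only a5 (and all 6 values in {B, C, D, E, H, I} must be used), so a5 = H.

H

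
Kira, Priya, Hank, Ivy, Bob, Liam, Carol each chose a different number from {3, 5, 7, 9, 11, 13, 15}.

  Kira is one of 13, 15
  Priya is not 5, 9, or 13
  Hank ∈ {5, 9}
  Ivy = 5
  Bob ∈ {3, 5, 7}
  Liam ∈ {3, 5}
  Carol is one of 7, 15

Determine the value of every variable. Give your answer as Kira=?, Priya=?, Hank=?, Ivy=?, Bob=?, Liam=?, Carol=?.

Kira=13, Priya=11, Hank=9, Ivy=5, Bob=7, Liam=3, Carol=15

Ivy's domain is down to {5}, so Ivy = 5. So Hank, Bob, Liam can't be 5.
Liam must be 3 (only option left). Remove 3 from Priya, Bob.
That leaves Hank = 9.
Bob's domain is down to {7}, so Bob = 7. Strike 7 from Priya, Carol.
Carol's domain is down to {15}, so Carol = 15. So Kira, Priya can't be 15.
Kira's domain is down to {13}, so Kira = 13.
That leaves Priya = 11.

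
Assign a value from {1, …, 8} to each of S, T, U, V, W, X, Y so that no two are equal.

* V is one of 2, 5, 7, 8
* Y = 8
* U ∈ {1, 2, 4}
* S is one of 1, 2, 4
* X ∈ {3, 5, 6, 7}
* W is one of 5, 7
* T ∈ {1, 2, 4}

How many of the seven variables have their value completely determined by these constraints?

Y has just one choice, so Y = 8. So V can't be 8.
The 3 variables S, T, U are confined to {1, 2, 4}, which locks those values in; drop them from V.
The 2 variables V and W are confined to {5, 7}, which locks those values in; drop them from X.
Determined: Y=8. The other variables each still have more than one consistent value. That makes 1.

1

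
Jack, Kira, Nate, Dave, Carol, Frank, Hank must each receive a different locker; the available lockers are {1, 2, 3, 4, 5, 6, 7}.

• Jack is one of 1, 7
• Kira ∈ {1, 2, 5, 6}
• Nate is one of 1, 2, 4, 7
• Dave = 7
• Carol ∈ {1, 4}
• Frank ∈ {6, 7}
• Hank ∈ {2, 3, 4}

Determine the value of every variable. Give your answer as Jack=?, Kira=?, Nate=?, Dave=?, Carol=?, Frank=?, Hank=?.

Jack=1, Kira=5, Nate=2, Dave=7, Carol=4, Frank=6, Hank=3

Dave's domain is down to {7}, so Dave = 7. Eliminate 7 elsewhere: Jack, Nate, Frank.
Frank has just one choice, so Frank = 6. Strike 6 from Kira.
Jack has just one choice, so Jack = 1. Remove 1 from Kira, Nate, Carol.
That leaves Carol = 4. Remove 4 from Nate, Hank.
That leaves Nate = 2. Eliminate 2 elsewhere: Kira, Hank.
Hank's domain is down to {3}, so Hank = 3.
That leaves Kira = 5.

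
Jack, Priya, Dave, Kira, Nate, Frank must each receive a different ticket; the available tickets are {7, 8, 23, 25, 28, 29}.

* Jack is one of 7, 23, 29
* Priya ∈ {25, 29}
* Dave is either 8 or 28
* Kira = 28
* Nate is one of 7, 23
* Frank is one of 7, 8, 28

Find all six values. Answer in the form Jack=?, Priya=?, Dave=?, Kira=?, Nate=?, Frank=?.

Kira's domain is down to {28}, so Kira = 28. Remove 28 from Dave, Frank.
Dave's domain is down to {8}, so Dave = 8. Strike 8 from Frank.
Frank has just one choice, so Frank = 7. Remove 7 from Jack, Nate.
That leaves Nate = 23. Strike 23 from Jack.
That leaves Jack = 29. Remove 29 from Priya.
That leaves Priya = 25.

Jack=29, Priya=25, Dave=8, Kira=28, Nate=23, Frank=7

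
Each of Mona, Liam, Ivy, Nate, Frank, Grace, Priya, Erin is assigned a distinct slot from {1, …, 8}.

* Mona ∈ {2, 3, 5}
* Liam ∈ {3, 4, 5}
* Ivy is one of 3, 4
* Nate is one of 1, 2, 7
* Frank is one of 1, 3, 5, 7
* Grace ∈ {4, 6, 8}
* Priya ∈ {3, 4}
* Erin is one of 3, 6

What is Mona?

2

Among the 8 variables, 8 fits only Grace (and all 8 values in {1, 2, 3, 4, 5, 6, 7, 8} must be used), so Grace = 8.
The 7 still-open variables draw from only 7 values {1, 2, 3, 4, 5, 6, 7}, so each is used; only Erin can be 6, hence Erin = 6.
The 2 variables Ivy and Priya are confined to {3, 4}, which locks those values in; drop them from Mona, Liam, Frank.
Liam's domain is down to {5}, so Liam = 5. Eliminate 5 elsewhere: Mona, Frank.
So Mona = 2.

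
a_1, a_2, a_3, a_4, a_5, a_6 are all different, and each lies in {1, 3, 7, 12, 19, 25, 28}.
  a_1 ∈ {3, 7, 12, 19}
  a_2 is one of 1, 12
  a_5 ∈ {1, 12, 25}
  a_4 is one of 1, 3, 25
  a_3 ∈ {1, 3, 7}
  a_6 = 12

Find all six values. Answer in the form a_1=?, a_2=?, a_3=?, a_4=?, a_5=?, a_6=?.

a_6's domain is down to {12}, so a_6 = 12. Strike 12 from a_1, a_2, a_5.
a_2 has just one choice, so a_2 = 1. Eliminate 1 elsewhere: a_3, a_4, a_5.
a_5 must be 25 (only option left). Eliminate 25 elsewhere: a_4.
a_4 has just one choice, so a_4 = 3. Remove 3 from a_1, a_3.
That leaves a_3 = 7. Strike 7 from a_1.
a_1 has just one choice, so a_1 = 19.

a_1=19, a_2=1, a_3=7, a_4=3, a_5=25, a_6=12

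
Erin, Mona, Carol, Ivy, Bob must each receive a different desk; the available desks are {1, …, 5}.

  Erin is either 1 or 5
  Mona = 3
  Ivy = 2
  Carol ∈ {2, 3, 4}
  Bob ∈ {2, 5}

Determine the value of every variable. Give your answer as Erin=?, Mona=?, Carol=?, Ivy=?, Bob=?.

Erin=1, Mona=3, Carol=4, Ivy=2, Bob=5

Mona has just one choice, so Mona = 3. Remove 3 from Carol.
That leaves Ivy = 2. Strike 2 from Carol, Bob.
That leaves Bob = 5. Remove 5 from Erin.
That leaves Erin = 1.
Carol has just one choice, so Carol = 4.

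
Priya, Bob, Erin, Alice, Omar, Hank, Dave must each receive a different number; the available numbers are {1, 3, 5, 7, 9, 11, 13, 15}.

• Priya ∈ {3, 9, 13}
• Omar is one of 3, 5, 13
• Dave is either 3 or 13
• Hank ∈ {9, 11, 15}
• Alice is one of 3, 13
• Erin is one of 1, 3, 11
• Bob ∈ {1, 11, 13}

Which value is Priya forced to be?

The 7 variables together cover exactly {1, 3, 5, 9, 11, 13, 15} — 7 values for 7 variables — and 5 appears only in Omar's list, so Omar = 5.
Among the 6 still-open variables, 15 fits only Hank (and all 6 values in {1, 3, 9, 11, 13, 15} must be used), so Hank = 15.
The 5 still-open variables draw from only 5 values {1, 3, 9, 11, 13}, so each is used; only Priya can be 9, hence Priya = 9.

9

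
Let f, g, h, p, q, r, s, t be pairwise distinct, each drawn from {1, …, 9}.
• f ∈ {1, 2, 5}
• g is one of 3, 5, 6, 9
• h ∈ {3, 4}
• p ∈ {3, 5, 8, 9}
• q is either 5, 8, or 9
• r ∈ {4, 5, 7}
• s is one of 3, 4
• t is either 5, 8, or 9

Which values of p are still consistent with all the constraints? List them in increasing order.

5, 8, 9

h and s share exactly the 2 values {3, 4}; by pigeonhole those values go to them, so strike 3, 4 from g, p, r.
The 3 variables p, q, t are confined to {5, 8, 9}, which locks those values in; drop them from f, g, r.
g must be 6 (only option left).
r must be 7 (only option left).
No further eliminations apply; p can still be any of 5, 8, 9.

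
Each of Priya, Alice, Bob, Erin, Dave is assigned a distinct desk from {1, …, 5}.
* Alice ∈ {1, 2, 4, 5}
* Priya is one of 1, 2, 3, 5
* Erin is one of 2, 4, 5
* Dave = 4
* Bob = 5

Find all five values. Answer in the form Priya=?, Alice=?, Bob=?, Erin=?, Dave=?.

Priya=3, Alice=1, Bob=5, Erin=2, Dave=4

Bob's domain is down to {5}, so Bob = 5. Strike 5 from Priya, Alice, Erin.
Dave must be 4 (only option left). So Alice, Erin can't be 4.
Erin must be 2 (only option left). So Priya, Alice can't be 2.
Alice has just one choice, so Alice = 1. Strike 1 from Priya.
That leaves Priya = 3.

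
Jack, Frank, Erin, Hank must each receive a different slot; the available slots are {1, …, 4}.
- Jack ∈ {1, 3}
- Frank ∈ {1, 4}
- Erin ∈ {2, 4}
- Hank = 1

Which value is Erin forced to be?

Hank must be 1 (only option left). So Jack, Frank can't be 1.
That leaves Jack = 3.
That leaves Frank = 4. Eliminate 4 elsewhere: Erin.
So Erin = 2.

2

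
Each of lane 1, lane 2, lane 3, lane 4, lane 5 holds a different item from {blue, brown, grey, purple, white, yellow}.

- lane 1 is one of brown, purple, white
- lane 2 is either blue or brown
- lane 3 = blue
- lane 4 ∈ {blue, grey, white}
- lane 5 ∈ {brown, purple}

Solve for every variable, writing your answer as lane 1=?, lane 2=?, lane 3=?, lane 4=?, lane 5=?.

lane 3's domain is down to {blue}, so lane 3 = blue. So lane 2, lane 4 can't be blue.
lane 2 must be brown (only option left). Remove brown from lane 1, lane 5.
lane 5's domain is down to {purple}, so lane 5 = purple. So lane 1 can't be purple.
That leaves lane 1 = white. Strike white from lane 4.
lane 4 must be grey (only option left).

lane 1=white, lane 2=brown, lane 3=blue, lane 4=grey, lane 5=purple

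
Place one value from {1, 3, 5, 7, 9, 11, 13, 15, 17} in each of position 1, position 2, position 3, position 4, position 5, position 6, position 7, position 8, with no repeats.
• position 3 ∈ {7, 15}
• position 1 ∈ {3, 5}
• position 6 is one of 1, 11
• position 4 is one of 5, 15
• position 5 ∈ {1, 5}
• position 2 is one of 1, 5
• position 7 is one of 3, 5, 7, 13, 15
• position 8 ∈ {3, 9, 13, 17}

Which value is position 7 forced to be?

The 2 variables position 2 and position 5 are confined to {1, 5}, which locks those values in; drop them from position 1, position 4, position 6, position 7.
position 1 must be 3 (only option left). Remove 3 from position 7, position 8.
position 4's domain is down to {15}, so position 4 = 15. Remove 15 from position 3, position 7.
position 6 must be 11 (only option left).
position 3's domain is down to {7}, so position 3 = 7. Eliminate 7 elsewhere: position 7.
So position 7 = 13.

13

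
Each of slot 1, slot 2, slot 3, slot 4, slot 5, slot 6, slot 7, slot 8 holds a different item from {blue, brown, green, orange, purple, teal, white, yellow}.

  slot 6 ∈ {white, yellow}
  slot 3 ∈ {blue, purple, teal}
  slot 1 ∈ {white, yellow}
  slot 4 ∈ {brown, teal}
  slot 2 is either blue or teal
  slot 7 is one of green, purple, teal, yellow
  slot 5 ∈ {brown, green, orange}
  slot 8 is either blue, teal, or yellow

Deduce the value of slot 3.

The 8 variables draw from only 8 values {blue, brown, green, orange, purple, teal, white, yellow}, so each is used; only slot 5 can be orange, hence slot 5 = orange.
The 7 still-open variables together cover exactly {blue, brown, green, purple, teal, white, yellow} — 7 values for 7 variables — and brown appears only in slot 4's list, so slot 4 = brown.
Among the 6 still-open variables, green fits only slot 7 (and all 6 values in {blue, green, purple, teal, white, yellow} must be used), so slot 7 = green.
The 5 still-open variables together cover exactly {blue, purple, teal, white, yellow} — 5 values for 5 variables — and purple appears only in slot 3's list, so slot 3 = purple.

purple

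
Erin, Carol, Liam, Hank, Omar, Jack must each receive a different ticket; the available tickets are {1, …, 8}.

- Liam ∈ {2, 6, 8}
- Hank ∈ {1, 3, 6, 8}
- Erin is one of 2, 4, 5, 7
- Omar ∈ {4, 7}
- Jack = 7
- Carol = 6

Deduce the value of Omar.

Carol's domain is down to {6}, so Carol = 6. Strike 6 from Liam, Hank.
Jack has just one choice, so Jack = 7. Remove 7 from Erin, Omar.
So Omar = 4.

4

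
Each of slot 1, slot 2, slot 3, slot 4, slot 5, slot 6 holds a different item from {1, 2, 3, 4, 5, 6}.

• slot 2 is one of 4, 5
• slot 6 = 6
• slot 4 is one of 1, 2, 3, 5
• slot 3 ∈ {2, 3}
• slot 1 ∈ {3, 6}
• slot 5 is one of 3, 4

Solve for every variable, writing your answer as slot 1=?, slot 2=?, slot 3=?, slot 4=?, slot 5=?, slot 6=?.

slot 6's domain is down to {6}, so slot 6 = 6. Remove 6 from slot 1.
slot 1 must be 3 (only option left). Remove 3 from slot 3, slot 4, slot 5.
slot 3's domain is down to {2}, so slot 3 = 2. Remove 2 from slot 4.
That leaves slot 5 = 4. Eliminate 4 elsewhere: slot 2.
That leaves slot 2 = 5. Strike 5 from slot 4.
slot 4's domain is down to {1}, so slot 4 = 1.

slot 1=3, slot 2=5, slot 3=2, slot 4=1, slot 5=4, slot 6=6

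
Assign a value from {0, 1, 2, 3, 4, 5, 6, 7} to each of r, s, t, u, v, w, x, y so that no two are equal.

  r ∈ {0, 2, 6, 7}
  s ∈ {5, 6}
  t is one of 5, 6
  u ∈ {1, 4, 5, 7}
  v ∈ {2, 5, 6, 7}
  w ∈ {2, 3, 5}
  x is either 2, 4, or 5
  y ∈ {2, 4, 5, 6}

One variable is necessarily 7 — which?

v

The 8 variables draw from only 8 values {0, 1, 2, 3, 4, 5, 6, 7}, so each is used; only r can be 0, hence r = 0.
The 7 still-open variables draw from only 7 values {1, 2, 3, 4, 5, 6, 7}, so each is used; only u can be 1, hence u = 1.
The 6 still-open variables together cover exactly {2, 3, 4, 5, 6, 7} — 6 values for 6 variables — and 3 appears only in w's list, so w = 3.
The 5 still-open variables draw from only 5 values {2, 4, 5, 6, 7}, so each is used; only v can be 7, hence v = 7.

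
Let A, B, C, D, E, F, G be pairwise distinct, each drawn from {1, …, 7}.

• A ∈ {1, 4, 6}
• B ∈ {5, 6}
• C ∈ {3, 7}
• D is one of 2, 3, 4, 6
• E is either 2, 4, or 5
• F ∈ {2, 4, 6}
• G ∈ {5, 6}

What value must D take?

The 7 variables together cover exactly {1, 2, 3, 4, 5, 6, 7} — 7 values for 7 variables — and 1 appears only in A's list, so A = 1.
The 6 still-open variables draw from only 6 values {2, 3, 4, 5, 6, 7}, so each is used; only C can be 7, hence C = 7.
The 5 still-open variables draw from only 5 values {2, 3, 4, 5, 6}, so each is used; only D can be 3, hence D = 3.

3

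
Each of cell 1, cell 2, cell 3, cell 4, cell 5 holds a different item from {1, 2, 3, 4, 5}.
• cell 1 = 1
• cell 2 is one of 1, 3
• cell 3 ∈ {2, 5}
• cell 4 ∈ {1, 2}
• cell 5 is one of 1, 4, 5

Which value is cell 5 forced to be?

cell 1 must be 1 (only option left). Strike 1 from cell 2, cell 4, cell 5.
cell 2's domain is down to {3}, so cell 2 = 3.
cell 4 has just one choice, so cell 4 = 2. Strike 2 from cell 3.
cell 3's domain is down to {5}, so cell 3 = 5. So cell 5 can't be 5.
So cell 5 = 4.

4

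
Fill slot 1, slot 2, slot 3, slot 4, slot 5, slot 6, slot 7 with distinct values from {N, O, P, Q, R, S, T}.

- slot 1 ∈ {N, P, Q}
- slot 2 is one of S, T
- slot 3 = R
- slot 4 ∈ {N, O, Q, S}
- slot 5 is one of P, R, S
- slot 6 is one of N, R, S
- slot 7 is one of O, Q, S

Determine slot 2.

slot 3 has just one choice, so slot 3 = R. Strike R from slot 5, slot 6.
Among the 6 still-open variables, T fits only slot 2 (and all 6 values in {N, O, P, Q, S, T} must be used), so slot 2 = T.

T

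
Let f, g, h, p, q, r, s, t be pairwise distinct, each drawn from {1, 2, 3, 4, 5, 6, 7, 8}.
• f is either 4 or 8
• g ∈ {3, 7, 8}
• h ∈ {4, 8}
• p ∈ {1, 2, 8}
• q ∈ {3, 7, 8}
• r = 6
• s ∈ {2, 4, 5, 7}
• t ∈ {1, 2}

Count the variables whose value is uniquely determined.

r's domain is down to {6}, so r = 6.
The 7 still-open variables together cover exactly {1, 2, 3, 4, 5, 7, 8} — 7 values for 7 variables — and 5 appears only in s's list, so s = 5.
f and h share exactly the 2 values {4, 8}; by pigeonhole those values go to them, so strike 4, 8 from g, p, q.
Determined: r=6, s=5. The other variables each still have more than one consistent value. That makes 2.

2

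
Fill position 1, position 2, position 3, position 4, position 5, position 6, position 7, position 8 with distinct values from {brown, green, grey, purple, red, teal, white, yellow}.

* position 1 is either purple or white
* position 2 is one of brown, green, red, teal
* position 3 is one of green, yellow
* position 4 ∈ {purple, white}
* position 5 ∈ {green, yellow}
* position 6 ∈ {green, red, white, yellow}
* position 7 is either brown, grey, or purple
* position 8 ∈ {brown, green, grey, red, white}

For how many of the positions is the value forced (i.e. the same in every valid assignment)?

The 8 variables together cover exactly {brown, green, grey, purple, red, teal, white, yellow} — 8 values for 8 variables — and teal appears only in position 2's list, so position 2 = teal.
position 1 and position 4 between them cover only {purple, white} — a naked pair. Remove those values from position 6, position 7, position 8.
The 2 variables position 3 and position 5 are confined to {green, yellow}, which locks those values in; drop them from position 6, position 8.
position 6 must be red (only option left). Remove red from position 8.
Determined: position 2=teal, position 6=red. The other positions each still have more than one consistent value. That makes 2.

2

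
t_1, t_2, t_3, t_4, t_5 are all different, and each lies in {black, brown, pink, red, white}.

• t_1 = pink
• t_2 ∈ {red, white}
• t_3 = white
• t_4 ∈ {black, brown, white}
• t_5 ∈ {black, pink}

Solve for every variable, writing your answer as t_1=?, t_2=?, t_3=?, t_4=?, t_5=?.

t_1=pink, t_2=red, t_3=white, t_4=brown, t_5=black

t_1 must be pink (only option left). Strike pink from t_5.
t_3's domain is down to {white}, so t_3 = white. Eliminate white elsewhere: t_2, t_4.
That leaves t_5 = black. So t_4 can't be black.
t_2 has just one choice, so t_2 = red.
t_4 has just one choice, so t_4 = brown.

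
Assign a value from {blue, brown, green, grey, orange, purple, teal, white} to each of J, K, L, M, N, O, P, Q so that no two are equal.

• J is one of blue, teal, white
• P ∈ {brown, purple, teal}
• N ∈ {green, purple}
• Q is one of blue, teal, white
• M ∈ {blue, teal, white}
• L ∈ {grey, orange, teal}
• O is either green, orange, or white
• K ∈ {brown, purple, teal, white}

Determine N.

green

The 8 variables draw from only 8 values {blue, brown, green, grey, orange, purple, teal, white}, so each is used; only L can be grey, hence L = grey.
The 7 still-open variables draw from only 7 values {blue, brown, green, orange, purple, teal, white}, so each is used; only O can be orange, hence O = orange.
The 6 still-open variables draw from only 6 values {blue, brown, green, purple, teal, white}, so each is used; only N can be green, hence N = green.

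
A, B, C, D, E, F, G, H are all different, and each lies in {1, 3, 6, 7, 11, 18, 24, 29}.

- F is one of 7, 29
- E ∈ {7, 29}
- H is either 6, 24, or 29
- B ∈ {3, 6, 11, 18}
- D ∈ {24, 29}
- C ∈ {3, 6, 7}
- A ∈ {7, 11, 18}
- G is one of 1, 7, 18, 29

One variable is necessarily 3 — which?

The 8 variables draw from only 8 values {1, 3, 6, 7, 11, 18, 24, 29}, so each is used; only G can be 1, hence G = 1.
E and F share exactly the 2 values {7, 29}; by pigeonhole those values go to them, so strike 7, 29 from A, C, D, H.
D must be 24 (only option left). Eliminate 24 elsewhere: H.
H must be 6 (only option left). Eliminate 6 elsewhere: B, C.
So 3 goes to C.

C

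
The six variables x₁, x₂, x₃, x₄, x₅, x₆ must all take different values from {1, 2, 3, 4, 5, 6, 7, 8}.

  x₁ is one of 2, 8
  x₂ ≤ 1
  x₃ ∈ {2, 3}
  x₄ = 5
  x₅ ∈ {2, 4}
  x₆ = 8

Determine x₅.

4

x₂'s domain is down to {1}, so x₂ = 1.
x₄ has just one choice, so x₄ = 5.
x₆'s domain is down to {8}, so x₆ = 8. Eliminate 8 elsewhere: x₁.
x₁ has just one choice, so x₁ = 2. So x₃, x₅ can't be 2.
So x₅ = 4.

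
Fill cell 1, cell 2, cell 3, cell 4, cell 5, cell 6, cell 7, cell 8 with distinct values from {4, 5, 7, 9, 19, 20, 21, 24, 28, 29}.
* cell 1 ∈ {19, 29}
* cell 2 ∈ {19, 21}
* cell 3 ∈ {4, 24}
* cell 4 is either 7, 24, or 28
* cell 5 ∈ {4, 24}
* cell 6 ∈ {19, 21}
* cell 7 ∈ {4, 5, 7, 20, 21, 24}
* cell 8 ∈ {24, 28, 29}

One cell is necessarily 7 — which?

cell 2 and cell 6 share exactly the 2 values {19, 21}; by pigeonhole those values go to them, so strike 19, 21 from cell 1, cell 7.
cell 1 has just one choice, so cell 1 = 29. Strike 29 from cell 8.
cell 3 and cell 5 between them cover only {4, 24} — a naked pair. Remove those values from cell 4, cell 7, cell 8.
cell 8 has just one choice, so cell 8 = 28. Strike 28 from cell 4.
So 7 goes to cell 4.

cell 4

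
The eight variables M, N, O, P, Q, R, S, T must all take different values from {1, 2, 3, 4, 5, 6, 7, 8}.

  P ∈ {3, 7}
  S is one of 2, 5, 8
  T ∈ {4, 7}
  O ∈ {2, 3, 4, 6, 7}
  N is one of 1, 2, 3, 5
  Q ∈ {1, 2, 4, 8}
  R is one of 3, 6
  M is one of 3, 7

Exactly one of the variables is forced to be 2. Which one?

O

The 2 variables M and P are confined to {3, 7}, which locks those values in; drop them from N, O, R, T.
R must be 6 (only option left). Remove 6 from O.
T must be 4 (only option left). Remove 4 from O, Q.
So 2 goes to O.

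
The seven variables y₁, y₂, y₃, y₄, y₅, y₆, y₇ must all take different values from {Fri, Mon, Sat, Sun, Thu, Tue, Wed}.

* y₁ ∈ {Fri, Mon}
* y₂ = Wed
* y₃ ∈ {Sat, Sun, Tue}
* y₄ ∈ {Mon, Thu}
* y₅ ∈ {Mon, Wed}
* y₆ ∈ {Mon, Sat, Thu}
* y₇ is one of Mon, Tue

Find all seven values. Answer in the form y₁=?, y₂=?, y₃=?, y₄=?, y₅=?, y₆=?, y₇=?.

y₂ has just one choice, so y₂ = Wed. Eliminate Wed elsewhere: y₅.
y₅'s domain is down to {Mon}, so y₅ = Mon. Remove Mon from y₁, y₄, y₆, y₇.
y₇ must be Tue (only option left). Remove Tue from y₃.
That leaves y₁ = Fri.
y₄ has just one choice, so y₄ = Thu. So y₆ can't be Thu.
y₆'s domain is down to {Sat}, so y₆ = Sat. Strike Sat from y₃.
y₃ must be Sun (only option left).

y₁=Fri, y₂=Wed, y₃=Sun, y₄=Thu, y₅=Mon, y₆=Sat, y₇=Tue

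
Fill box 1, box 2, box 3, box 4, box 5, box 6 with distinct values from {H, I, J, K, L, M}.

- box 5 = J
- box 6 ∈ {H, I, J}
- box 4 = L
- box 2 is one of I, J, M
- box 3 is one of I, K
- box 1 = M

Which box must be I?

box 1 must be M (only option left). Strike M from box 2.
box 4 has just one choice, so box 4 = L.
box 5's domain is down to {J}, so box 5 = J. So box 2, box 6 can't be J.
So I goes to box 2.

box 2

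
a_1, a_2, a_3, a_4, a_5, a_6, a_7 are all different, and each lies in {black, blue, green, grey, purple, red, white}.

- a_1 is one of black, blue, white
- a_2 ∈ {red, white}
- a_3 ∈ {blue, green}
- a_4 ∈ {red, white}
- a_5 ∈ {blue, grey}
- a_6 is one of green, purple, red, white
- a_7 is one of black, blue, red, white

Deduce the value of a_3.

green

The 7 variables draw from only 7 values {black, blue, green, grey, purple, red, white}, so each is used; only a_5 can be grey, hence a_5 = grey.
Among the 6 still-open variables, purple fits only a_6 (and all 6 values in {black, blue, green, purple, red, white} must be used), so a_6 = purple.
Among the 5 still-open variables, green fits only a_3 (and all 5 values in {black, blue, green, red, white} must be used), so a_3 = green.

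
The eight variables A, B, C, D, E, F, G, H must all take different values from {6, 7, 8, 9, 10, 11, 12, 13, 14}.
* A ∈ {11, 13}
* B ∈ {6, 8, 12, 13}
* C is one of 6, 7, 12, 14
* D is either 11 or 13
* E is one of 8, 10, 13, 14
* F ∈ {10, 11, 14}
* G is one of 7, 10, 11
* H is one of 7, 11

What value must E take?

8

The 2 variables A and D are confined to {11, 13}, which locks those values in; drop them from B, E, F, G, H.
H has just one choice, so H = 7. Strike 7 from C, G.
G's domain is down to {10}, so G = 10. Remove 10 from E, F.
That leaves F = 14. Eliminate 14 elsewhere: C, E.
So E = 8.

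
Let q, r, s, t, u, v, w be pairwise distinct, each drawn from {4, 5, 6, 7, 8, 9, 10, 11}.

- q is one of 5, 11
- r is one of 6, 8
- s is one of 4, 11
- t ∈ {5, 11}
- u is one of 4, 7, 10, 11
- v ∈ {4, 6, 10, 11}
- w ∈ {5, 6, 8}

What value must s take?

The 7 variables together cover exactly {4, 5, 6, 7, 8, 10, 11} — 7 values for 7 variables — and 7 appears only in u's list, so u = 7.
Among the 6 still-open variables, 10 fits only v (and all 6 values in {4, 5, 6, 8, 10, 11} must be used), so v = 10.
The 5 still-open variables draw from only 5 values {4, 5, 6, 8, 11}, so each is used; only s can be 4, hence s = 4.

4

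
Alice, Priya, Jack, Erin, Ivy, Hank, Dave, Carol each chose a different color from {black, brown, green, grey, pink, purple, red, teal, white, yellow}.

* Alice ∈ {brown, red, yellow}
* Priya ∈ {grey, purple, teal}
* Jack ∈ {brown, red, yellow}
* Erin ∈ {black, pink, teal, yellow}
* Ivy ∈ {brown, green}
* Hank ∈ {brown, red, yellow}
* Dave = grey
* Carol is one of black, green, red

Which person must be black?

Dave must be grey (only option left). So Priya can't be grey.
Alice, Jack, Hank share exactly the 3 values {brown, red, yellow}; by pigeonhole those values go to them, so strike brown, red, yellow from Erin, Ivy, Carol.
Ivy has just one choice, so Ivy = green. Remove green from Carol.
So black goes to Carol.

Carol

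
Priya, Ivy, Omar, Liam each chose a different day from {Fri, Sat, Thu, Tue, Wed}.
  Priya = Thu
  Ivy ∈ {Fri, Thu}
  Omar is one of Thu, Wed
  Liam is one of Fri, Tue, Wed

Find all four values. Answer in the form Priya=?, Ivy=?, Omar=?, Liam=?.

Priya=Thu, Ivy=Fri, Omar=Wed, Liam=Tue

Priya must be Thu (only option left). Remove Thu from Ivy, Omar.
That leaves Ivy = Fri. Remove Fri from Liam.
Omar's domain is down to {Wed}, so Omar = Wed. Eliminate Wed elsewhere: Liam.
Liam must be Tue (only option left).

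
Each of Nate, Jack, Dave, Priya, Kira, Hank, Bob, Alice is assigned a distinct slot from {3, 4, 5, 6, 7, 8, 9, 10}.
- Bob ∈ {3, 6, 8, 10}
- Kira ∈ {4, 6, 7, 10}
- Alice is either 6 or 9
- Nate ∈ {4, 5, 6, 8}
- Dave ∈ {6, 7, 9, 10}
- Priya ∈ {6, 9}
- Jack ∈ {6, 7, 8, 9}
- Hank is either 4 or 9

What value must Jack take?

The 8 variables together cover exactly {3, 4, 5, 6, 7, 8, 9, 10} — 8 values for 8 variables — and 3 appears only in Bob's list, so Bob = 3.
Among the 7 still-open variables, 5 fits only Nate (and all 7 values in {4, 5, 6, 7, 8, 9, 10} must be used), so Nate = 5.
The 6 still-open variables draw from only 6 values {4, 6, 7, 8, 9, 10}, so each is used; only Jack can be 8, hence Jack = 8.

8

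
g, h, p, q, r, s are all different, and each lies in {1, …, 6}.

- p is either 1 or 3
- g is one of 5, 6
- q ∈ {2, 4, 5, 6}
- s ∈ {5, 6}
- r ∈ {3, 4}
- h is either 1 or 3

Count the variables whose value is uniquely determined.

2

Among the 6 variables, 2 fits only q (and all 6 values in {1, 2, 3, 4, 5, 6} must be used), so q = 2.
The 5 still-open variables together cover exactly {1, 3, 4, 5, 6} — 5 values for 5 variables — and 4 appears only in r's list, so r = 4.
Determined: q=2, r=4. The other variables each still have more than one consistent value. That makes 2.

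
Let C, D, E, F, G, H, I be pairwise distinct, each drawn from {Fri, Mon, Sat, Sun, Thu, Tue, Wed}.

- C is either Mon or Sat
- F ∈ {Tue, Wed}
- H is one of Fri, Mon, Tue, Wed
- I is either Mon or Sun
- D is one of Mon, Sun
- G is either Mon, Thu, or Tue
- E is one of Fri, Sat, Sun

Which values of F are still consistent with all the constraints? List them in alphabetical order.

Tue, Wed

The 7 variables draw from only 7 values {Fri, Mon, Sat, Sun, Thu, Tue, Wed}, so each is used; only G can be Thu, hence G = Thu.
D and I between them cover only {Mon, Sun} — a naked pair. Remove those values from C, E, H.
That leaves C = Sat. So E can't be Sat.
E's domain is down to {Fri}, so E = Fri. Eliminate Fri elsewhere: H.
No further eliminations apply; F can still be any of Tue, Wed.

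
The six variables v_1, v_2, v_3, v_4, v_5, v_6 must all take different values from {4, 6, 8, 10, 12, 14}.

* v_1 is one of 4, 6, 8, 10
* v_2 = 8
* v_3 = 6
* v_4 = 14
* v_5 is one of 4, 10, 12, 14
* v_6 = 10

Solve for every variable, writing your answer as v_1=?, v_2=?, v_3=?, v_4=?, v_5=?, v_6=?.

v_1=4, v_2=8, v_3=6, v_4=14, v_5=12, v_6=10

v_2 must be 8 (only option left). So v_1 can't be 8.
v_3's domain is down to {6}, so v_3 = 6. Remove 6 from v_1.
v_4 must be 14 (only option left). So v_5 can't be 14.
v_6 has just one choice, so v_6 = 10. Strike 10 from v_1, v_5.
v_1 must be 4 (only option left). Eliminate 4 elsewhere: v_5.
v_5 must be 12 (only option left).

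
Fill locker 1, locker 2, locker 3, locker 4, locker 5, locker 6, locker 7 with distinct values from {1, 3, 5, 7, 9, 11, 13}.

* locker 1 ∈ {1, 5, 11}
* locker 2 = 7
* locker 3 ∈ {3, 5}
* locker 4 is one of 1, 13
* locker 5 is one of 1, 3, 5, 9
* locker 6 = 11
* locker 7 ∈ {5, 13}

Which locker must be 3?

locker 2 must be 7 (only option left).
That leaves locker 6 = 11. So locker 1 can't be 11.
The 5 still-open variables together cover exactly {1, 3, 5, 9, 13} — 5 values for 5 variables — and 9 appears only in locker 5's list, so locker 5 = 9.
The 4 still-open variables draw from only 4 values {1, 3, 5, 13}, so each is used; only locker 3 can be 3, hence locker 3 = 3.

locker 3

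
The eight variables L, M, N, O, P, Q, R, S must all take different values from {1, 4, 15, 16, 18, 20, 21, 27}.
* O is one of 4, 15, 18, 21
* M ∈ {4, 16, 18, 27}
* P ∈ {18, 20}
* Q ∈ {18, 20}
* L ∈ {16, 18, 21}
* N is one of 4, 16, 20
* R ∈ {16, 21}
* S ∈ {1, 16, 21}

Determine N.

4

The 8 variables together cover exactly {1, 4, 15, 16, 18, 20, 21, 27} — 8 values for 8 variables — and 1 appears only in S's list, so S = 1.
Among the 7 still-open variables, 15 fits only O (and all 7 values in {4, 15, 16, 18, 20, 21, 27} must be used), so O = 15.
The 6 still-open variables draw from only 6 values {4, 16, 18, 20, 21, 27}, so each is used; only M can be 27, hence M = 27.
Among the 5 still-open variables, 4 fits only N (and all 5 values in {4, 16, 18, 20, 21} must be used), so N = 4.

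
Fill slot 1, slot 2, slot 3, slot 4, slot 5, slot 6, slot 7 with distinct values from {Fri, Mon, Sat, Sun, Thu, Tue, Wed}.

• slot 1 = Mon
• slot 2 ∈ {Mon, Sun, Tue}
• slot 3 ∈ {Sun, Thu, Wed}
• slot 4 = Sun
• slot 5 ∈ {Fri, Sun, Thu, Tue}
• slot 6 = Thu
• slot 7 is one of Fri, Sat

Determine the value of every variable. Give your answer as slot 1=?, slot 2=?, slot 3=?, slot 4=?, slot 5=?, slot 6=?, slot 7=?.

slot 1's domain is down to {Mon}, so slot 1 = Mon. Strike Mon from slot 2.
slot 4 must be Sun (only option left). Remove Sun from slot 2, slot 3, slot 5.
slot 6's domain is down to {Thu}, so slot 6 = Thu. Eliminate Thu elsewhere: slot 3, slot 5.
slot 2's domain is down to {Tue}, so slot 2 = Tue. Remove Tue from slot 5.
slot 3 has just one choice, so slot 3 = Wed.
slot 5 has just one choice, so slot 5 = Fri. Strike Fri from slot 7.
slot 7 must be Sat (only option left).

slot 1=Mon, slot 2=Tue, slot 3=Wed, slot 4=Sun, slot 5=Fri, slot 6=Thu, slot 7=Sat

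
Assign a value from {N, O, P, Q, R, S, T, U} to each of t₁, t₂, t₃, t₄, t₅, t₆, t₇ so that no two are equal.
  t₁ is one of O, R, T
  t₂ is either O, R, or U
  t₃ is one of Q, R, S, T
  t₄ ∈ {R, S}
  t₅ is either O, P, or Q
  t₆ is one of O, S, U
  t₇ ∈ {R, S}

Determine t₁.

T

The 7 variables together cover exactly {O, P, Q, R, S, T, U} — 7 values for 7 variables — and P appears only in t₅'s list, so t₅ = P.
Among the 6 still-open variables, Q fits only t₃ (and all 6 values in {O, Q, R, S, T, U} must be used), so t₃ = Q.
Among the 5 still-open variables, T fits only t₁ (and all 5 values in {O, R, S, T, U} must be used), so t₁ = T.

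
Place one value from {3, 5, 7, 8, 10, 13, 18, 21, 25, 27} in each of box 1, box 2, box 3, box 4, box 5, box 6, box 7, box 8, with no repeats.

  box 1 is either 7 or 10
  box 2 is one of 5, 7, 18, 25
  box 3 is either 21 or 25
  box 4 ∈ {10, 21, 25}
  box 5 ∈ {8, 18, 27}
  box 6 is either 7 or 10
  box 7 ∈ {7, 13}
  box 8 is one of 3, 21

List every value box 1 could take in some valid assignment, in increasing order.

box 1 and box 6 between them cover only {7, 10} — a naked pair. Remove those values from box 2, box 4, box 7.
box 7 has just one choice, so box 7 = 13.
The 2 variables box 3 and box 4 are confined to {21, 25}, which locks those values in; drop them from box 2, box 8.
That leaves box 8 = 3.
No further eliminations apply; box 1 can still be any of 7, 10.

7, 10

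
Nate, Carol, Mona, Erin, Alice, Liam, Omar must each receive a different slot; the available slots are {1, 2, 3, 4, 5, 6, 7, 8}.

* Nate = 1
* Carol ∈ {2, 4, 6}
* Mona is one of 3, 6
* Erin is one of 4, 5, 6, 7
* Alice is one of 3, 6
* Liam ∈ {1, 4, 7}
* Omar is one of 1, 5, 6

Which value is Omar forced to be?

5

Nate's domain is down to {1}, so Nate = 1. Remove 1 from Liam, Omar.
The 6 still-open variables draw from only 6 values {2, 3, 4, 5, 6, 7}, so each is used; only Carol can be 2, hence Carol = 2.
The 2 variables Mona and Alice are confined to {3, 6}, which locks those values in; drop them from Erin, Omar.
So Omar = 5.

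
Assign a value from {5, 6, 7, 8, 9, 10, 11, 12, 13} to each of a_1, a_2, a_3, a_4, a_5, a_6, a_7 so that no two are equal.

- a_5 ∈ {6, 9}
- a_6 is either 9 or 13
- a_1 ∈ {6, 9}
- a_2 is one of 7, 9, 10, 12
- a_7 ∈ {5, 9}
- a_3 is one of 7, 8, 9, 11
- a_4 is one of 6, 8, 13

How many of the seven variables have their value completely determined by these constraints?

3

a_1 and a_5 between them cover only {6, 9} — a naked pair. Remove those values from a_2, a_3, a_4, a_6, a_7.
a_6 has just one choice, so a_6 = 13. Strike 13 from a_4.
That leaves a_7 = 5.
That leaves a_4 = 8. Eliminate 8 elsewhere: a_3.
Determined: a_4=8, a_6=13, a_7=5. The other variables each still have more than one consistent value. That makes 3.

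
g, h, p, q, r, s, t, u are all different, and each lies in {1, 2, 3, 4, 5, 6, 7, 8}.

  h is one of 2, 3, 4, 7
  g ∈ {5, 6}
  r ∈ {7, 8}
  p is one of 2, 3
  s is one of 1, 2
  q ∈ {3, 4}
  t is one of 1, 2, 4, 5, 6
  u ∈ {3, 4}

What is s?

1

Among the 8 variables, 8 fits only r (and all 8 values in {1, 2, 3, 4, 5, 6, 7, 8} must be used), so r = 8.
The 7 still-open variables together cover exactly {1, 2, 3, 4, 5, 6, 7} — 7 values for 7 variables — and 7 appears only in h's list, so h = 7.
q and u share exactly the 2 values {3, 4}; by pigeonhole those values go to them, so strike 3, 4 from p, t.
That leaves p = 2. Strike 2 from s, t.
So s = 1.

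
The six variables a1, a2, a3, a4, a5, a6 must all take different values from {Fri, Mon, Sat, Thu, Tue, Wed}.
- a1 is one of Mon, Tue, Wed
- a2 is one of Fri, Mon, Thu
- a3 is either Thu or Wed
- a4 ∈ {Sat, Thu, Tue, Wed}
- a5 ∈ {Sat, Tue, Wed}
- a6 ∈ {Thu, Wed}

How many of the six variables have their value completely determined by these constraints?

2

The 6 variables together cover exactly {Fri, Mon, Sat, Thu, Tue, Wed} — 6 values for 6 variables — and Fri appears only in a2's list, so a2 = Fri.
The 5 still-open variables draw from only 5 values {Mon, Sat, Thu, Tue, Wed}, so each is used; only a1 can be Mon, hence a1 = Mon.
a3 and a6 share exactly the 2 values {Thu, Wed}; by pigeonhole those values go to them, so strike Thu, Wed from a4, a5.
Determined: a1=Mon, a2=Fri. The other variables each still have more than one consistent value. That makes 2.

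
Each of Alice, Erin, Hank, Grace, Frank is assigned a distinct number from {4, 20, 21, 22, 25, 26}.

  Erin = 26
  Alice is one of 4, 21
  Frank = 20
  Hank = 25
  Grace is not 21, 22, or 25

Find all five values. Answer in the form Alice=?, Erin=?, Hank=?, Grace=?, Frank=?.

Erin must be 26 (only option left). So Grace can't be 26.
Hank has just one choice, so Hank = 25.
Frank must be 20 (only option left). Strike 20 from Grace.
Grace has just one choice, so Grace = 4. Remove 4 from Alice.
That leaves Alice = 21.

Alice=21, Erin=26, Hank=25, Grace=4, Frank=20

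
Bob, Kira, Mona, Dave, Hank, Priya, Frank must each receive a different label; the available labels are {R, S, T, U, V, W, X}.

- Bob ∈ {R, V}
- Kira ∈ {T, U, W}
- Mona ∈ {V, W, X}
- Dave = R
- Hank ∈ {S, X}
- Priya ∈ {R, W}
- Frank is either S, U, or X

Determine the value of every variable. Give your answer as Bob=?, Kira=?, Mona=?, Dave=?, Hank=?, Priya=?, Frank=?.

Dave must be R (only option left). Remove R from Bob, Priya.
Priya must be W (only option left). Strike W from Kira, Mona.
That leaves Bob = V. So Mona can't be V.
That leaves Mona = X. Eliminate X elsewhere: Hank, Frank.
That leaves Hank = S. So Frank can't be S.
Frank has just one choice, so Frank = U. Remove U from Kira.
Kira's domain is down to {T}, so Kira = T.

Bob=V, Kira=T, Mona=X, Dave=R, Hank=S, Priya=W, Frank=U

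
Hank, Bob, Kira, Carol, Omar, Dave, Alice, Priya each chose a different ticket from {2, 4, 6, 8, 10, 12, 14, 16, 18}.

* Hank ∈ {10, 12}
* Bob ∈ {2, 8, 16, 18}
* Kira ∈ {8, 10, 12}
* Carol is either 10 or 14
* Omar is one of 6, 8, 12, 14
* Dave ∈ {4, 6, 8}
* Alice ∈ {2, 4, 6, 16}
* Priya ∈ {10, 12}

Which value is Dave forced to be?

4

The 2 variables Hank and Priya are confined to {10, 12}, which locks those values in; drop them from Kira, Carol, Omar.
That leaves Kira = 8. So Bob, Omar, Dave can't be 8.
Carol's domain is down to {14}, so Carol = 14. Strike 14 from Omar.
Omar has just one choice, so Omar = 6. Remove 6 from Dave, Alice.
So Dave = 4.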